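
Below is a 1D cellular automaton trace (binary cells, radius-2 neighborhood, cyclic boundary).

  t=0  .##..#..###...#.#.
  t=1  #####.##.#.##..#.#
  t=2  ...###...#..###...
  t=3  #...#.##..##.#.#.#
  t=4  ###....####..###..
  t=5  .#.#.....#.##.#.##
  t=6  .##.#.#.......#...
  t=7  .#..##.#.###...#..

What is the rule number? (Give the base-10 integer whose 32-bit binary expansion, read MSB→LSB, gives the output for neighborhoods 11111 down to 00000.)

  nb #####: next=.  (t=1,i=1, bit31=0)
  nb ####.: next=#  (t=1,i=3, bit30=1)
  nb ###.#: next=#  (t=1,i=4, bit29=1)
  nb ###..: next=.  (t=0,i=10, bit28=0)
  nb ##.##: next=#  (t=1,i=5, bit27=1)
  nb ##.#.: next=.  (t=1,i=8, bit26=0)
  nb ##..#: next=#  (t=0,i=3, bit25=1)
  nb ##...: next=#  (t=0,i=11, bit24=1)
  nb #.###: next=.  (t=1,i=17, bit23=0)
  nb #.##.: next=.  (t=1,i=6, bit22=0)
  nb #.#.#: next=#  (t=1,i=9, bit21=1)
  nb #.#..: next=.  (t=0,i=16, bit20=0)
  nb #..##: next=#  (t=0,i=0, bit19=1)
  nb #..#.: next=#  (t=0,i=4, bit18=1)
  nb #...#: next=#  (t=0,i=12, bit17=1)
  nb #....: next=.  (t=2,i=16, bit16=0)
  nb .####: next=.  (t=1,i=0, bit15=0)
  nb .###.: next=#  (t=0,i=9, bit14=1)
  nb .##.#: next=.  (t=1,i=7, bit13=0)
  nb .##..: next=#  (t=0,i=2, bit12=1)
  nb .#.##: next=.  (t=1,i=10, bit11=0)
  nb .#.#.: next=#  (t=0,i=15, bit10=1)
  nb .#..#: next=#  (t=0,i=6, bit9=1)
  nb .#...: next=#  (t=5,i=4, bit8=1)
  nb ..###: next=.  (t=0,i=8, bit7=0)
  nb ..##.: next=#  (t=0,i=1, bit6=1)
  nb ..#.#: next=.  (t=0,i=14, bit5=0)
  nb ..#..: next=.  (t=0,i=5, bit4=0)
  nb ...##: next=.  (t=2,i=2, bit3=0)
  nb ...#.: next=.  (t=0,i=13, bit2=0)
  nb ....#: next=.  (t=2,i=1, bit1=0)
  nb .....: next=#  (t=2,i=0, bit0=1)
  bits 01101011001011100101011101000001 = 1798199105

1798199105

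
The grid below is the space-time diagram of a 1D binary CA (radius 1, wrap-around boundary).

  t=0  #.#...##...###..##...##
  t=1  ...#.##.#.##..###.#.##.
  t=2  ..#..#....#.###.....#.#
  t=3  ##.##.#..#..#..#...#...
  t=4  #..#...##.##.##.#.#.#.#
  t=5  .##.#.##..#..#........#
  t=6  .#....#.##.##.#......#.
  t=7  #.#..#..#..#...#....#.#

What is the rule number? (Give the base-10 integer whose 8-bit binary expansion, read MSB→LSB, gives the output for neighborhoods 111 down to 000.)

  ### -> .   bit 7 = 0  t=0,i=12
  ##. -> .   bit 6 = 0  t=0,i=0
  #.# -> .   bit 5 = 0  t=0,i=1
  #.. -> #   bit 4 = 1  t=0,i=3
  .## -> #   bit 3 = 1  t=0,i=6
  .#. -> .   bit 2 = 0  t=0,i=2
  ..# -> #   bit 1 = 1  t=0,i=5
  ... -> .   bit 0 = 0  t=0,i=4
  bits 00011010 = 26

26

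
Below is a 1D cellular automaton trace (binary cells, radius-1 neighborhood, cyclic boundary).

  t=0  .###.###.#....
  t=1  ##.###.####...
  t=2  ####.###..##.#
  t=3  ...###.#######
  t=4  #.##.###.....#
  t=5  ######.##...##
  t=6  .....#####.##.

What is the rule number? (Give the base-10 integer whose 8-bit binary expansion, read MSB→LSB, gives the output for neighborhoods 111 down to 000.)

126

  nb ###: next=.  (t=0,i=2, bit7=0)
  nb ##.: next=#  (t=0,i=3, bit6=1)
  nb #.#: next=#  (t=0,i=4, bit5=1)
  nb #..: next=#  (t=0,i=10, bit4=1)
  nb .##: next=#  (t=0,i=1, bit3=1)
  nb .#.: next=#  (t=0,i=9, bit2=1)
  nb ..#: next=#  (t=0,i=0, bit1=1)
  nb ...: next=.  (t=0,i=11, bit0=0)
  bits 01111110 = 126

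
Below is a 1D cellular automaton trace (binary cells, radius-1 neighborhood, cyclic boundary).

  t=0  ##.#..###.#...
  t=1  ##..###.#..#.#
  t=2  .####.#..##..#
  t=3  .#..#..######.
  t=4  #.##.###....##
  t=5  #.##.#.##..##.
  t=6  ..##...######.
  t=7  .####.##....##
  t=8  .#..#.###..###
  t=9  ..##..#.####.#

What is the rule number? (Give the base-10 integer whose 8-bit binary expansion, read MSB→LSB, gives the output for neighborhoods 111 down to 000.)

90

  ### -> .   bit 7 = 0  t=0,i=7
  ##. -> #   bit 6 = 1  t=0,i=1
  #.# -> .   bit 5 = 0  t=0,i=2
  #.. -> #   bit 4 = 1  t=0,i=4
  .## -> #   bit 3 = 1  t=0,i=0
  .#. -> .   bit 2 = 0  t=0,i=3
  ..# -> #   bit 1 = 1  t=0,i=5
  ... -> .   bit 0 = 0  t=0,i=12
  bits 01011010 = 90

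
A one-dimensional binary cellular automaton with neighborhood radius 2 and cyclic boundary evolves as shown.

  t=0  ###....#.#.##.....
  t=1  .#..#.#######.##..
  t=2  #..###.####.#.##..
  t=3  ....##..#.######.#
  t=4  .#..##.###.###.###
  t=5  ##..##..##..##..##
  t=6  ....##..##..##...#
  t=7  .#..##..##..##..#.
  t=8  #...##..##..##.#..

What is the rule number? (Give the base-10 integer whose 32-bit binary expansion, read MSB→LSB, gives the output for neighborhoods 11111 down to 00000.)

  [31] ##### => #  t=1,i=8
  [30] ####. => .  t=1,i=11
  [29] ###.# => #  t=1,i=12
  [28] ###.. => .  t=0,i=2
  [27] ##.## => .  t=1,i=13
  [26] ##.#. => #  t=2,i=11
  [25] ##..# => .  t=2,i=16
  [24] ##... => .  t=0,i=3
  [23] #.### => .  t=1,i=6
  [22] #.##. => #  t=0,i=11
  [21] #.#.# => #  t=0,i=9
  [20] #.#.. => #  t=3,i=17
  [19] #..## => .  t=2,i=2
  [18] #..#. => #  t=1,i=3
  [17] #...# => .  t=1,i=17
  [16] #.... => #  t=0,i=4
  [15] .#### => #  t=1,i=7
  [14] .###. => #  t=0,i=1
  [13] .##.# => #  t=4,i=5
  [12] .##.. => #  t=0,i=12
  [11] .#.## => #  t=0,i=10
  [10] .#.#. => #  t=0,i=8
  [9] .#..# => .  t=1,i=2
  [8] .#... => .  t=3,i=0
  [7] ..### => .  t=0,i=0
  [6] ..##. => #  t=3,i=4
  [5] ..#.# => #  t=0,i=7
  [4] ..#.. => .  t=1,i=1
  [3] ...## => .  t=0,i=17
  [2] ...#. => #  t=0,i=6
  [1] ....# => .  t=0,i=5
  [0] ..... => #  t=0,i=15
  bits 10100100011101011111110001100101 = 2759195749

2759195749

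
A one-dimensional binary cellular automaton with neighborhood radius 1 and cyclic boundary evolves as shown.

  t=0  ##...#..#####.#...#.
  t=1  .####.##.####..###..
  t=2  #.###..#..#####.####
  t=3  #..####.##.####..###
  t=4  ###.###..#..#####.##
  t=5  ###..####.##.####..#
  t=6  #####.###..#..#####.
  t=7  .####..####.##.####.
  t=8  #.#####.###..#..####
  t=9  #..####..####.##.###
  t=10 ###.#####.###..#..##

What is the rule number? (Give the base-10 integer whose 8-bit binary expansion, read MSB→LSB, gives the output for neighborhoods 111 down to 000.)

211

  ### -> #   bit 7 = 1  t=0,i=9
  ##. -> #   bit 6 = 1  t=0,i=1
  #.# -> .   bit 5 = 0  t=0,i=13
  #.. -> #   bit 4 = 1  t=0,i=2
  .## -> .   bit 3 = 0  t=0,i=0
  .#. -> .   bit 2 = 0  t=0,i=5
  ..# -> #   bit 1 = 1  t=0,i=4
  ... -> #   bit 0 = 1  t=0,i=3
  bits 11010011 = 211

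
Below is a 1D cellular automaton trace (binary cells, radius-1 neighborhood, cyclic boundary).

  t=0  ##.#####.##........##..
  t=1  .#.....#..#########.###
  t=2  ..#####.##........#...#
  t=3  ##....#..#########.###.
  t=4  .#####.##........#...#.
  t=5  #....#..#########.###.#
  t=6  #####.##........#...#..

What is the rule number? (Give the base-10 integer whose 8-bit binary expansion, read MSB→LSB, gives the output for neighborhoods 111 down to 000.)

83

  ###|.  b7=0 t=0,i=4
  ##.|#  b6=1 t=0,i=1
  #.#|.  b5=0 t=0,i=2
  #..|#  b4=1 t=0,i=11
  .##|.  b3=0 t=0,i=0
  .#.|.  b2=0 t=1,i=1
  ..#|#  b1=1 t=0,i=18
  ...|#  b0=1 t=0,i=12
  bits 01010011 = 83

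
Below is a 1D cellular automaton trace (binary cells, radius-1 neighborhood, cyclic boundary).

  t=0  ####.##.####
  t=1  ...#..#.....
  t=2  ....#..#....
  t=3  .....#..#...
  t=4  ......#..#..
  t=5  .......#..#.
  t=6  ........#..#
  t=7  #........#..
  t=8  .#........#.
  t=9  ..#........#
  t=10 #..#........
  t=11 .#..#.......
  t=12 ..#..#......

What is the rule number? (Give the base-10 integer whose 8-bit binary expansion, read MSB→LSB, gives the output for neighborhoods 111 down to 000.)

  ###|.  b7=0 t=0,i=0
  ##.|#  b6=1 t=0,i=3
  #.#|.  b5=0 t=0,i=4
  #..|#  b4=1 t=1,i=4
  .##|.  b3=0 t=0,i=5
  .#.|.  b2=0 t=1,i=3
  ..#|.  b1=0 t=1,i=2
  ...|.  b0=0 t=1,i=0
  bits 01010000 = 80

80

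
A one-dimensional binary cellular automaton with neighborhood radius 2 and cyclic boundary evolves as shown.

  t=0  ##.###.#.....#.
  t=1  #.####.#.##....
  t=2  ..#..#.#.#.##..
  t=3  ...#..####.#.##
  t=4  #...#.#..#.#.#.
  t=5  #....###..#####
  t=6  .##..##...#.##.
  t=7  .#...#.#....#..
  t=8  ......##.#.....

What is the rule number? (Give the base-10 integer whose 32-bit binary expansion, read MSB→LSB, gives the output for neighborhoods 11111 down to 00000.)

  [31] ##### => #  t=5,i=12
  [30] ####. => .  t=1,i=4
  [29] ###.# => #  t=0,i=5
  [28] ###.. => .  t=5,i=0
  [27] ##.## => #  t=0,i=2
  [26] ##.#. => .  t=0,i=6
  [25] ##..# => .  t=5,i=8
  [24] ##... => #  t=1,i=11
  [23] #.### => #  t=0,i=3
  [22] #.##. => #  t=0,i=0
  [21] #.#.# => #  t=1,i=7
  [20] #.#.. => #  t=0,i=7
  [19] #..## => .  t=3,i=5
  [18] #..#. => .  t=2,i=4
  [17] #...# => .  t=3,i=1
  [16] #.... => #  t=0,i=9
  [15] .#### => .  t=1,i=3
  [14] .###. => #  t=0,i=4
  [13] .##.# => .  t=0,i=1
  [12] .##.. => .  t=1,i=10
  [11] .#.## => .  t=0,i=14
  [10] .#.#. => #  t=2,i=6
  [9] .#..# => #  t=2,i=3
  [8] .#... => .  t=0,i=8
  [7] ..### => #  t=3,i=6
  [6] ..##. => #  t=6,i=1
  [5] ..#.# => .  t=0,i=13
  [4] ..#.. => .  t=2,i=2
  [3] ...## => .  t=5,i=4
  [2] ...#. => .  t=0,i=12
  [1] ....# => .  t=0,i=11
  [0] ..... => #  t=0,i=10
  bits 10101001111100010100011011000001 = 2851161793

2851161793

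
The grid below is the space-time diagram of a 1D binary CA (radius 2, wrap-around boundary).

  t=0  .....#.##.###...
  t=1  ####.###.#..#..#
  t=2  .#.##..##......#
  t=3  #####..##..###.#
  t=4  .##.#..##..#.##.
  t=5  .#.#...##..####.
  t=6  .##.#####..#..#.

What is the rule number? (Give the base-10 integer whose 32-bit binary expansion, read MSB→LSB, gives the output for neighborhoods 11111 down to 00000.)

  [31] ##### => #  t=1,i=1
  [30] ####. => .  t=1,i=2
  [29] ###.# => #  t=1,i=3
  [28] ###.. => #  t=0,i=12
  [27] ##.## => #  t=0,i=9
  [26] ##.#. => #  t=1,i=8
  [25] ##..# => .  t=2,i=5
  [24] ##... => .  t=0,i=13
  [23] #.### => .  t=0,i=10
  [22] #.##. => #  t=0,i=7
  [21] #.#.# => #  t=2,i=1
  [20] #.#.. => .  t=1,i=9
  [19] #..## => .  t=1,i=14
  [18] #..#. => .  t=1,i=11
  [17] #...# => #  t=5,i=5
  [16] #.... => .  t=0,i=14
  [15] .#### => .  t=1,i=0
  [14] .###. => .  t=0,i=11
  [13] .##.# => .  t=0,i=8
  [12] .##.. => #  t=2,i=4
  [11] .#.## => #  t=0,i=6
  [10] .#.#. => #  t=2,i=0
  [9] .#..# => .  t=1,i=10
  [8] .#... => #  t=5,i=4
  [7] ..### => #  t=1,i=15
  [6] ..##. => #  t=2,i=7
  [5] ..#.# => #  t=0,i=5
  [4] ..#.. => .  t=1,i=12
  [3] ...## => #  t=5,i=6
  [2] ...#. => .  t=0,i=4
  [1] ....# => #  t=0,i=3
  [0] ..... => #  t=0,i=0
  bits 10111100011000100001110111101011 = 3160546795

3160546795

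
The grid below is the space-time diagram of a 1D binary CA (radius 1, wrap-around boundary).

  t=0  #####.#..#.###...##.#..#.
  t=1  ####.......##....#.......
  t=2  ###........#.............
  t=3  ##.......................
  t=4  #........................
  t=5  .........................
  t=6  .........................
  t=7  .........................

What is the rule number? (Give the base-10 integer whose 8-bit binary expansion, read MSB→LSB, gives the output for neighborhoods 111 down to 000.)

136

  nb ###: next=#  (t=0,i=1, bit7=1)
  nb ##.: next=.  (t=0,i=4, bit6=0)
  nb #.#: next=.  (t=0,i=5, bit5=0)
  nb #..: next=.  (t=0,i=7, bit4=0)
  nb .##: next=#  (t=0,i=0, bit3=1)
  nb .#.: next=.  (t=0,i=6, bit2=0)
  nb ..#: next=.  (t=0,i=8, bit1=0)
  nb ...: next=.  (t=0,i=15, bit0=0)
  bits 10001000 = 136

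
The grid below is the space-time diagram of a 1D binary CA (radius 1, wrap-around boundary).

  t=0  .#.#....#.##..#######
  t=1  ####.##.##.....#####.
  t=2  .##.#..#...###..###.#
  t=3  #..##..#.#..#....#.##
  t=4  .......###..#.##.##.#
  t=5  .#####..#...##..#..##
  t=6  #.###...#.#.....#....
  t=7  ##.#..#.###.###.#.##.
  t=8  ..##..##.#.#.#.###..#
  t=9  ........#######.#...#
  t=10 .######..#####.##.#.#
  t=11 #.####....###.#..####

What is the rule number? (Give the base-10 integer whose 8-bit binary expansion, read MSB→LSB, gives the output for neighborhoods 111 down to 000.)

  [7] ### => #  t=0,i=15
  [6] ##. => .  t=0,i=11
  [5] #.# => #  t=0,i=0
  [4] #.. => .  t=0,i=4
  [3] .## => .  t=0,i=10
  [2] .#. => #  t=0,i=1
  [1] ..# => .  t=0,i=7
  [0] ... => #  t=0,i=5
  bits 10100101 = 165

165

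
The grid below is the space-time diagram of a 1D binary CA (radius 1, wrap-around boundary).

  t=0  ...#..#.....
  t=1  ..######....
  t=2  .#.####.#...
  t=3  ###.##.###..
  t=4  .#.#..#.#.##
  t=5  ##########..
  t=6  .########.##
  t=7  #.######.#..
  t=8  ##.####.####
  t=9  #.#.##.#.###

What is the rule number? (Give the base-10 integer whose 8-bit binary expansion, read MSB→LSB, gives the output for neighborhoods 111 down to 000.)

182

  [7] ### => #  t=1,i=3
  [6] ##. => .  t=1,i=7
  [5] #.# => #  t=2,i=2
  [4] #.. => #  t=0,i=4
  [3] .## => .  t=1,i=2
  [2] .#. => #  t=0,i=3
  [1] ..# => #  t=0,i=2
  [0] ... => .  t=0,i=0
  bits 10110110 = 182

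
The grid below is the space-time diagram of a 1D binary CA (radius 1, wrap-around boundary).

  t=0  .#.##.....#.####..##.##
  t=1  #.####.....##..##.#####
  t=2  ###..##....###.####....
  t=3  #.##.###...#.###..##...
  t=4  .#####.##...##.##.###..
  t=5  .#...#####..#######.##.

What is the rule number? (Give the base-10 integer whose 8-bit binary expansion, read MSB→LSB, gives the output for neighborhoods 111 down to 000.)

120

  ### -> .   bit 7 = 0  t=0,i=13
  ##. -> #   bit 6 = 1  t=0,i=4
  #.# -> #   bit 5 = 1  t=0,i=0
  #.. -> #   bit 4 = 1  t=0,i=5
  .## -> #   bit 3 = 1  t=0,i=3
  .#. -> .   bit 2 = 0  t=0,i=1
  ..# -> .   bit 1 = 0  t=0,i=9
  ... -> .   bit 0 = 0  t=0,i=6
  bits 01111000 = 120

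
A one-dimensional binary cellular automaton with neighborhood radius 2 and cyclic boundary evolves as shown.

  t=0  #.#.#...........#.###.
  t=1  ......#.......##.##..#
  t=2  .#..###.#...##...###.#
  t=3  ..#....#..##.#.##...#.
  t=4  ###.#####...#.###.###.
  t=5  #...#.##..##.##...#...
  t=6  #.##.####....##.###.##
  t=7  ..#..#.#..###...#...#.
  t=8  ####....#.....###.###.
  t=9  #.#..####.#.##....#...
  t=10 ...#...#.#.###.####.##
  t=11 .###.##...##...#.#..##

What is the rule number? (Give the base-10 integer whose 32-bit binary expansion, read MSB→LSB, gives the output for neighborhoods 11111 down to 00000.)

  ##### -> #   bit 31 = 1  t=4,i=6
  ####. -> #   bit 30 = 1  t=4,i=7
  ###.# -> .   bit 29 = 0  t=0,i=20
  ###.. -> .   bit 28 = 0  t=4,i=8
  ##.## -> .   bit 27 = 0  t=1,i=16
  ##.#. -> #   bit 26 = 1  t=0,i=21
  ##..# -> #   bit 25 = 1  t=1,i=19
  ##... -> .   bit 24 = 0  t=2,i=14
  #.### -> #   bit 23 = 1  t=0,i=18
  #.##. -> #   bit 22 = 1  t=1,i=17
  #.#.# -> .   bit 21 = 0  t=0,i=0
  #.#.. -> .   bit 20 = 0  t=0,i=4
  #..## -> .   bit 19 = 0  t=2,i=3
  #..#. -> .   bit 18 = 0  t=1,i=20
  #...# -> #   bit 17 = 1  t=2,i=10
  #.... -> #   bit 16 = 1  t=0,i=6
  .#### -> .   bit 15 = 0  t=4,i=5
  .###. -> .   bit 14 = 0  t=0,i=19
  .##.# -> .   bit 13 = 0  t=1,i=15
  .##.. -> #   bit 12 = 1  t=1,i=18
  .#.## -> #   bit 11 = 1  t=0,i=17
  .#.#. -> .   bit 10 = 0  t=0,i=1
  .#..# -> #   bit 9 = 1  t=2,i=2
  .#... -> .   bit 8 = 0  t=0,i=5
  ..### -> .   bit 7 = 0  t=2,i=4
  ..##. -> .   bit 6 = 0  t=1,i=14
  ..#.# -> .   bit 5 = 0  t=0,i=16
  ..#.. -> #   bit 4 = 1  t=1,i=6
  ...## -> #   bit 3 = 1  t=1,i=13
  ...#. -> #   bit 2 = 1  t=0,i=15
  ....# -> #   bit 1 = 1  t=0,i=14
  ..... -> .   bit 0 = 0  t=0,i=7
  bits 11000110110000110001101000011110 = 3334674974

3334674974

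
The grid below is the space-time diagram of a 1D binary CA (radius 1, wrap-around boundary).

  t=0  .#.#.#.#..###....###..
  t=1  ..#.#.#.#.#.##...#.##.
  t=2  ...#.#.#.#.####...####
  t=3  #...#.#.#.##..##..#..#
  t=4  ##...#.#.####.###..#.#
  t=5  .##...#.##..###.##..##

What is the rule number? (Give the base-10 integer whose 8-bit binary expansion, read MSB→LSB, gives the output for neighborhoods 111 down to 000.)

120

  ### -> .   bit 7 = 0  t=0,i=11
  ##. -> #   bit 6 = 1  t=0,i=12
  #.# -> #   bit 5 = 1  t=0,i=2
  #.. -> #   bit 4 = 1  t=0,i=8
  .## -> #   bit 3 = 1  t=0,i=10
  .#. -> .   bit 2 = 0  t=0,i=1
  ..# -> .   bit 1 = 0  t=0,i=0
  ... -> .   bit 0 = 0  t=0,i=14
  bits 01111000 = 120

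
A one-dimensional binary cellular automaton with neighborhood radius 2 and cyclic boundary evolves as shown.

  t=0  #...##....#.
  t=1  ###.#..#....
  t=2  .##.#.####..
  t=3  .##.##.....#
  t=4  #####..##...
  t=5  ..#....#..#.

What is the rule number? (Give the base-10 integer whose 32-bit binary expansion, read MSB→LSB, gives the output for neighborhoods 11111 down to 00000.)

2826398033

  nb #####: next=#  (t=4,i=2, bit31=1)
  nb ####.: next=.  (t=2,i=8, bit30=0)
  nb ###.#: next=#  (t=1,i=2, bit29=1)
  nb ###..: next=.  (t=2,i=9, bit28=0)
  nb ##.##: next=#  (t=3,i=3, bit27=1)
  nb ##.#.: next=.  (t=1,i=3, bit26=0)
  nb ##..#: next=.  (t=4,i=5, bit25=0)
  nb ##...: next=.  (t=0,i=6, bit24=0)
  nb #.###: next=.  (t=2,i=6, bit23=0)
  nb #.##.: next=#  (t=3,i=1, bit22=1)
  nb #.#.#: next=#  (t=2,i=4, bit21=1)
  nb #.#..: next=#  (t=0,i=0, bit20=1)
  nb #..##: next=.  (t=4,i=6, bit19=0)
  nb #..#.: next=#  (t=1,i=6, bit18=1)
  nb #...#: next=#  (t=0,i=2, bit17=1)
  nb #....: next=#  (t=0,i=7, bit16=1)
  nb .####: next=.  (t=2,i=7, bit15=0)
  nb .###.: next=#  (t=1,i=1, bit14=1)
  nb .##.#: next=#  (t=2,i=2, bit13=1)
  nb .##..: next=.  (t=0,i=5, bit12=0)
  nb .#.##: next=#  (t=2,i=5, bit11=1)
  nb .#.#.: next=.  (t=0,i=11, bit10=0)
  nb .#..#: next=.  (t=1,i=5, bit9=0)
  nb .#...: next=#  (t=0,i=1, bit8=1)
  nb ..###: next=.  (t=1,i=0, bit7=0)
  nb ..##.: next=#  (t=0,i=4, bit6=1)
  nb ..#.#: next=.  (t=0,i=10, bit5=0)
  nb ..#..: next=#  (t=1,i=7, bit4=1)
  nb ...##: next=.  (t=0,i=3, bit3=0)
  nb ...#.: next=.  (t=0,i=9, bit2=0)
  nb ....#: next=.  (t=0,i=8, bit1=0)
  nb .....: next=#  (t=3,i=8, bit0=1)
  bits 10101000011101110110100101010001 = 2826398033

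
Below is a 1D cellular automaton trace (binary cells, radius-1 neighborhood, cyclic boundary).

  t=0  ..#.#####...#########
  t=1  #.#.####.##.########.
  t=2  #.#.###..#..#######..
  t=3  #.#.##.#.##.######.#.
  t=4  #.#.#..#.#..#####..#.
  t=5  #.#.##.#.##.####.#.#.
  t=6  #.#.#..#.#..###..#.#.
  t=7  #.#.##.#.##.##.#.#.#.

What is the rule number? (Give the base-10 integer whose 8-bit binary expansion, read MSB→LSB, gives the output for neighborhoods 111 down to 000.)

157

  nb ###: next=#  (t=0,i=5, bit7=1)
  nb ##.: next=.  (t=0,i=8, bit6=0)
  nb #.#: next=.  (t=0,i=3, bit5=0)
  nb #..: next=#  (t=0,i=0, bit4=1)
  nb .##: next=#  (t=0,i=4, bit3=1)
  nb .#.: next=#  (t=0,i=2, bit2=1)
  nb ..#: next=.  (t=0,i=1, bit1=0)
  nb ...: next=#  (t=0,i=10, bit0=1)
  bits 10011101 = 157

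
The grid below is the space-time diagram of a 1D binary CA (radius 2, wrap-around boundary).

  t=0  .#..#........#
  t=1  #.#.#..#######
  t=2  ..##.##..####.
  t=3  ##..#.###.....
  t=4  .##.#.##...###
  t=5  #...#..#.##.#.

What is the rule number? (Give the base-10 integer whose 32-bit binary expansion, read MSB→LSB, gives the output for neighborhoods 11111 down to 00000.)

  ##### -> #   bit 31 = 1  t=1,i=9
  ####. -> .   bit 30 = 0  t=1,i=13
  ###.# -> .   bit 29 = 0  t=1,i=0
  ###.. -> .   bit 28 = 0  t=2,i=12
  ##.## -> #   bit 27 = 1  t=2,i=4
  ##.#. -> .   bit 26 = 0  t=1,i=1
  ##..# -> #   bit 25 = 1  t=2,i=7
  ##... -> .   bit 24 = 0  t=2,i=13
  #.### -> #   bit 23 = 1  t=3,i=6
  #.##. -> .   bit 22 = 0  t=2,i=5
  #.#.# -> #   bit 21 = 1  t=1,i=2
  #.#.. -> .   bit 20 = 0  t=0,i=1
  #..## -> #   bit 19 = 1  t=1,i=6
  #..#. -> .   bit 18 = 0  t=0,i=3
  #...# -> #   bit 17 = 1  t=2,i=0
  #.... -> .   bit 16 = 0  t=0,i=6
  .#### -> .   bit 15 = 0  t=1,i=8
  .###. -> #   bit 14 = 1  t=3,i=7
  .##.# -> .   bit 13 = 0  t=2,i=3
  .##.. -> #   bit 12 = 1  t=2,i=6
  .#.## -> .   bit 11 = 0  t=3,i=5
  .#.#. -> #   bit 10 = 1  t=0,i=0
  .#..# -> #   bit 9 = 1  t=0,i=2
  .#... -> .   bit 8 = 0  t=0,i=5
  ..### -> .   bit 7 = 0  t=1,i=7
  ..##. -> .   bit 6 = 0  t=2,i=2
  ..#.# -> #   bit 5 = 1  t=0,i=13
  ..#.. -> #   bit 4 = 1  t=0,i=4
  ...## -> #   bit 3 = 1  t=2,i=1
  ...#. -> #   bit 2 = 1  t=0,i=12
  ....# -> #   bit 1 = 1  t=0,i=11
  ..... -> #   bit 0 = 1  t=0,i=7
  bits 10001010101010100101011000111111 = 2326419007

2326419007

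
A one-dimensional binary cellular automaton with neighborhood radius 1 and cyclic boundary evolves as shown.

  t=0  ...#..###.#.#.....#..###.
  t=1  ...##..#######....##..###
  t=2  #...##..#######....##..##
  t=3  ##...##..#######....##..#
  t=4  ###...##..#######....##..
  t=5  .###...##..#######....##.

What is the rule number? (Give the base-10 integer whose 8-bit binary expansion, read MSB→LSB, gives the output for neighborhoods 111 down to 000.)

  nb ###: next=#  (t=0,i=7, bit7=1)
  nb ##.: next=#  (t=0,i=8, bit6=1)
  nb #.#: next=#  (t=0,i=9, bit5=1)
  nb #..: next=#  (t=0,i=4, bit4=1)
  nb .##: next=.  (t=0,i=6, bit3=0)
  nb .#.: next=#  (t=0,i=3, bit2=1)
  nb ..#: next=.  (t=0,i=2, bit1=0)
  nb ...: next=.  (t=0,i=0, bit0=0)
  bits 11110100 = 244

244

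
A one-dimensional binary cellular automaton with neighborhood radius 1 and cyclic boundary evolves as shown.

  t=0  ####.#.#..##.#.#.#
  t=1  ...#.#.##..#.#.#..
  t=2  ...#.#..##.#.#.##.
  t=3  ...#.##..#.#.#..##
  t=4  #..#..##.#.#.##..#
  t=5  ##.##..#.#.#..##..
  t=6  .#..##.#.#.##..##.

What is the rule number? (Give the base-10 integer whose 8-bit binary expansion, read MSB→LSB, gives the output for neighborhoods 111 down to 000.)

84

  nb ###: next=.  (t=0,i=0, bit7=0)
  nb ##.: next=#  (t=0,i=3, bit6=1)
  nb #.#: next=.  (t=0,i=4, bit5=0)
  nb #..: next=#  (t=0,i=8, bit4=1)
  nb .##: next=.  (t=0,i=10, bit3=0)
  nb .#.: next=#  (t=0,i=5, bit2=1)
  nb ..#: next=.  (t=0,i=9, bit1=0)
  nb ...: next=.  (t=1,i=0, bit0=0)
  bits 01010100 = 84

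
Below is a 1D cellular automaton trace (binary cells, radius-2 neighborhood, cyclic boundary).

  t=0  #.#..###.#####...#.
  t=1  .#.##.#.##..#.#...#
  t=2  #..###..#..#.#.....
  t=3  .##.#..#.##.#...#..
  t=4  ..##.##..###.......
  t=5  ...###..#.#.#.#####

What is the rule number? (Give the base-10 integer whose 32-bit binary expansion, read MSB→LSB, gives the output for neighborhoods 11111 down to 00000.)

1305241089

  [31] ##### => .  t=0,i=11
  [30] ####. => #  t=0,i=12
  [29] ###.# => .  t=0,i=7
  [28] ###.. => .  t=0,i=13
  [27] ##.## => #  t=0,i=8
  [26] ##.#. => #  t=1,i=5
  [25] ##..# => .  t=1,i=10
  [24] ##... => #  t=0,i=14
  [23] #.### => #  t=0,i=9
  [22] #.##. => #  t=1,i=3
  [21] #.#.# => .  t=0,i=0
  [20] #.#.. => .  t=0,i=2
  [19] #..## => #  t=0,i=4
  [18] #..#. => #  t=1,i=11
  [17] #...# => .  t=0,i=15
  [16] #.... => .  t=2,i=15
  [15] .#### => .  t=0,i=10
  [14] .###. => #  t=0,i=6
  [13] .##.# => #  t=1,i=4
  [12] .##.. => .  t=1,i=9
  [11] .#.## => .  t=1,i=2
  [10] .#.#. => #  t=0,i=1
  [9] .#..# => #  t=0,i=3
  [8] .#... => .  t=1,i=15
  [7] ..### => .  t=0,i=5
  [6] ..##. => .  t=3,i=1
  [5] ..#.# => .  t=0,i=17
  [4] ..#.. => .  t=2,i=0
  [3] ...## => .  t=3,i=0
  [2] ...#. => .  t=0,i=16
  [1] ....# => .  t=2,i=17
  [0] ..... => #  t=2,i=16
  bits 01001101110011000110011000000001 = 1305241089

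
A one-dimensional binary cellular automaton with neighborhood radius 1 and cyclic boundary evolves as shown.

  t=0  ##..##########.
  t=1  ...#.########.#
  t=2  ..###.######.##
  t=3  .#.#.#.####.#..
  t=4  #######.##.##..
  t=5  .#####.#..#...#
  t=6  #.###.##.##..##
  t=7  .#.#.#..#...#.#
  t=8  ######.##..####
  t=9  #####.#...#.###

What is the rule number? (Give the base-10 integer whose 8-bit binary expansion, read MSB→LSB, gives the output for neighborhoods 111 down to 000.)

166

  [7] ### => #  t=0,i=5
  [6] ##. => .  t=0,i=1
  [5] #.# => #  t=0,i=14
  [4] #.. => .  t=0,i=2
  [3] .## => .  t=0,i=0
  [2] .#. => #  t=1,i=3
  [1] ..# => #  t=0,i=3
  [0] ... => .  t=1,i=1
  bits 10100110 = 166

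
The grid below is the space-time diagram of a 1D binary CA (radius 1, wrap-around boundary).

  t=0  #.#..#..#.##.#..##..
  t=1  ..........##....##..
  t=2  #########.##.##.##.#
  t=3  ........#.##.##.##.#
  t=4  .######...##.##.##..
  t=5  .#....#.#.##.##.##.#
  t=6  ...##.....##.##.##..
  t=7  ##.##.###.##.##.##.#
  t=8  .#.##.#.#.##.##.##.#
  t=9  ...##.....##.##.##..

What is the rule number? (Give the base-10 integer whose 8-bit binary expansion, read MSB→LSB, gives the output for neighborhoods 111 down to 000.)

  ### -> .   bit 7 = 0  t=2,i=0
  ##. -> #   bit 6 = 1  t=0,i=11
  #.# -> .   bit 5 = 0  t=0,i=1
  #.. -> .   bit 4 = 0  t=0,i=3
  .## -> #   bit 3 = 1  t=0,i=10
  .#. -> .   bit 2 = 0  t=0,i=0
  ..# -> .   bit 1 = 0  t=0,i=4
  ... -> #   bit 0 = 1  t=1,i=0
  bits 01001001 = 73

73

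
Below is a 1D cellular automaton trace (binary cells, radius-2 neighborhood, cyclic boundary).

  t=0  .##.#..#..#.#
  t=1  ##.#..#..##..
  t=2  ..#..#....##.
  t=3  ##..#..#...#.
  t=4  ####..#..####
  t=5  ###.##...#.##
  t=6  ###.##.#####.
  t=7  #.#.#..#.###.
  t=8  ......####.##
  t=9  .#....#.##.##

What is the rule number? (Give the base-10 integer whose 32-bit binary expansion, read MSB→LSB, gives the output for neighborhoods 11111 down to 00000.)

  [31] ##### => #  t=4,i=0
  [30] ####. => #  t=4,i=2
  [29] ###.# => #  t=5,i=2
  [28] ###.. => .  t=4,i=3
  [27] ##.## => .  t=5,i=3
  [26] ##.#. => #  t=0,i=3
  [25] ##..# => #  t=1,i=11
  [24] ##... => .  t=2,i=12
  [23] #.### => #  t=5,i=11
  [22] #.##. => #  t=0,i=1
  [21] #.#.# => .  t=0,i=12
  [20] #.#.. => .  t=0,i=4
  [19] #..## => .  t=1,i=8
  [18] #..#. => #  t=0,i=6
  [17] #...# => #  t=2,i=0
  [16] #.... => #  t=2,i=7
  [15] .#### => .  t=4,i=10
  [14] .###. => .  t=6,i=1
  [13] .##.# => .  t=0,i=2
  [12] .##.. => #  t=1,i=10
  [11] .#.## => #  t=0,i=0
  [10] .#.#. => .  t=0,i=11
  [9] .#..# => .  t=0,i=5
  [8] .#... => .  t=2,i=6
  [7] ..### => #  t=4,i=9
  [6] ..##. => .  t=1,i=0
  [5] ..#.# => #  t=0,i=10
  [4] ..#.. => .  t=0,i=7
  [3] ...## => .  t=2,i=9
  [2] ...#. => #  t=2,i=1
  [1] ....# => .  t=2,i=8
  [0] ..... => .  t=8,i=2
  bits 11100110110001110001100010100100 = 3871807652

3871807652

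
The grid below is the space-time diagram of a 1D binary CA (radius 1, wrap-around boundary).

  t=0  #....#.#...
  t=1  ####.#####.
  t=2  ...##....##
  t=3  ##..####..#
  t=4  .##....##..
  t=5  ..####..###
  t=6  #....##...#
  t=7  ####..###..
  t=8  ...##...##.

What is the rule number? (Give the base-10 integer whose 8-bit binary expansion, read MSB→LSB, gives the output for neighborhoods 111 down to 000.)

117

  ### -> .   bit 7 = 0  t=1,i=1
  ##. -> #   bit 6 = 1  t=1,i=3
  #.# -> #   bit 5 = 1  t=0,i=6
  #.. -> #   bit 4 = 1  t=0,i=1
  .## -> .   bit 3 = 0  t=1,i=0
  .#. -> #   bit 2 = 1  t=0,i=0
  ..# -> .   bit 1 = 0  t=0,i=4
  ... -> #   bit 0 = 1  t=0,i=2
  bits 01110101 = 117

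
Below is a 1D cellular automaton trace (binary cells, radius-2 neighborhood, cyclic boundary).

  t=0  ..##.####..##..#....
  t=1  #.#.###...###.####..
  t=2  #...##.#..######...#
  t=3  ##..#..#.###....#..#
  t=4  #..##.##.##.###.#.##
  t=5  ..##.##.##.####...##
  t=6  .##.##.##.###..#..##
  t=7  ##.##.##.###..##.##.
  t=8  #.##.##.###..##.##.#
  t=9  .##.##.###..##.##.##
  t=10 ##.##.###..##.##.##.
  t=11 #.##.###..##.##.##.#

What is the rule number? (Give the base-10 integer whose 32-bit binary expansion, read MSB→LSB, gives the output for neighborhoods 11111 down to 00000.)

  [31] ##### => .  t=2,i=12
  [30] ####. => .  t=0,i=7
  [29] ###.# => #  t=1,i=12
  [28] ###.. => .  t=0,i=8
  [27] ##.## => #  t=0,i=4
  [26] ##.#. => .  t=2,i=6
  [25] ##..# => .  t=0,i=9
  [24] ##... => #  t=1,i=7
  [23] #.### => #  t=0,i=5
  [22] #.##. => #  t=4,i=6
  [21] #.#.# => .  t=1,i=2
  [20] #.#.. => #  t=2,i=7
  [19] #..## => #  t=0,i=10
  [18] #..#. => #  t=0,i=14
  [17] #...# => .  t=1,i=8
  [16] #.... => #  t=0,i=17
  [15] .#### => #  t=0,i=6
  [14] .###. => #  t=1,i=5
  [13] .##.# => .  t=0,i=3
  [12] .##.. => #  t=0,i=12
  [11] .#.## => .  t=1,i=3
  [10] .#.#. => .  t=1,i=1
  [9] .#..# => .  t=2,i=8
  [8] .#... => #  t=0,i=16
  [7] ..### => #  t=1,i=10
  [6] ..##. => #  t=0,i=2
  [5] ..#.# => #  t=1,i=0
  [4] ..#.. => #  t=0,i=15
  [3] ...## => .  t=0,i=1
  [2] ...#. => .  t=3,i=15
  [1] ....# => #  t=0,i=0
  [0] ..... => .  t=0,i=18
  bits 00101001110111011101000111110010 = 702403058

702403058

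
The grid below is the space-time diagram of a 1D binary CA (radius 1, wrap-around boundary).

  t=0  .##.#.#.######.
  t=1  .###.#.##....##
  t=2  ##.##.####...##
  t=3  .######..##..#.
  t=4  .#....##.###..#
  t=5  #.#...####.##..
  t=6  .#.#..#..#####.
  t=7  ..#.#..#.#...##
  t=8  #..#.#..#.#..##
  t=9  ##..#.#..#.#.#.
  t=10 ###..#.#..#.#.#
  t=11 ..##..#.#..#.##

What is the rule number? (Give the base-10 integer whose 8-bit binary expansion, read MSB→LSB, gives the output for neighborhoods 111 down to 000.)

120

  [7] ### => .  t=0,i=9
  [6] ##. => #  t=0,i=2
  [5] #.# => #  t=0,i=3
  [4] #.. => #  t=0,i=14
  [3] .## => #  t=0,i=1
  [2] .#. => .  t=0,i=4
  [1] ..# => .  t=0,i=0
  [0] ... => .  t=1,i=10
  bits 01111000 = 120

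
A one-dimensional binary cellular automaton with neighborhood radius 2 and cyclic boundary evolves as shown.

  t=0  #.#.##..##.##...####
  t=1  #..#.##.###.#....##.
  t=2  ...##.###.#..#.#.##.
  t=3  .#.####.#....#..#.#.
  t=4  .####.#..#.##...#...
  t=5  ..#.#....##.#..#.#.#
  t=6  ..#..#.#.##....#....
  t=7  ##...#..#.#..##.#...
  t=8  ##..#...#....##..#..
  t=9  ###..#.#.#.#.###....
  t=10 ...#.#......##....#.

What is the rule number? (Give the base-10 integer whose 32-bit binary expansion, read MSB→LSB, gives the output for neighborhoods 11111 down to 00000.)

2860562790

  #####|#  b31=1 t=0,i=18
  ####.|.  b30=0 t=0,i=19
  ###.#|#  b29=1 t=0,i=0
  ###..|.  b28=0 t=9,i=2
  ##.##|#  b27=1 t=0,i=10
  ##.#.|.  b26=0 t=0,i=1
  ##..#|#  b25=1 t=0,i=6
  ##...|.  b24=0 t=0,i=13
  #.###|#  b23=1 t=1,i=8
  #.##.|.  b22=0 t=0,i=4
  #.#.#|.  b21=0 t=0,i=2
  #.#..|.  b20=0 t=1,i=0
  #..##|.  b19=0 t=0,i=7
  #..#.|.  b18=0 t=1,i=2
  #...#|.  b17=0 t=0,i=14
  #....|.  b16=0 t=1,i=14
  .####|#  b15=1 t=0,i=17
  .###.|.  b14=0 t=1,i=9
  .##.#|#  b13=1 t=0,i=9
  .##..|#  b12=1 t=0,i=5
  .#.##|#  b11=1 t=0,i=3
  .#.#.|.  b10=0 t=2,i=14
  .#..#|.  b9=0 t=1,i=1
  .#...|#  b8=1 t=1,i=13
  ..###|.  b7=0 t=0,i=16
  ..##.|#  b6=1 t=0,i=8
  ..#.#|#  b5=1 t=1,i=3
  ..#..|.  b4=0 t=3,i=13
  ...##|.  b3=0 t=0,i=15
  ...#.|#  b2=1 t=3,i=12
  ....#|#  b1=1 t=1,i=15
  .....|.  b0=0 t=6,i=18
  bits 10101010100000001011100101100110 = 2860562790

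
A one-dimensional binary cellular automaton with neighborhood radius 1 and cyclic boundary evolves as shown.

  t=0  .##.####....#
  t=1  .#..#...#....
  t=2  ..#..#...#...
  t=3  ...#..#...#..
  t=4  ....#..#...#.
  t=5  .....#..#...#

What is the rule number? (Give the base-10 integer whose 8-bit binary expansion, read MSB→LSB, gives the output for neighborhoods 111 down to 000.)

24

  ###|.  b7=0 t=0,i=5
  ##.|.  b6=0 t=0,i=2
  #.#|.  b5=0 t=0,i=0
  #..|#  b4=1 t=0,i=8
  .##|#  b3=1 t=0,i=1
  .#.|.  b2=0 t=0,i=12
  ..#|.  b1=0 t=0,i=11
  ...|.  b0=0 t=0,i=9
  bits 00011000 = 24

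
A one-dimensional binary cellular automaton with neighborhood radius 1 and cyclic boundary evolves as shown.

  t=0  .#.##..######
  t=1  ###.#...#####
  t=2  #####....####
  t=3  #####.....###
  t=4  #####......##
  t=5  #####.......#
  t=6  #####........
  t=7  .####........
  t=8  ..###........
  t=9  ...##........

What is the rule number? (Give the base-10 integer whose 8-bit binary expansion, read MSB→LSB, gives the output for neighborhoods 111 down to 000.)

228

  ###|#  b7=1 t=0,i=8
  ##.|#  b6=1 t=0,i=4
  #.#|#  b5=1 t=0,i=0
  #..|.  b4=0 t=0,i=5
  .##|.  b3=0 t=0,i=3
  .#.|#  b2=1 t=0,i=1
  ..#|.  b1=0 t=0,i=6
  ...|.  b0=0 t=1,i=6
  bits 11100100 = 228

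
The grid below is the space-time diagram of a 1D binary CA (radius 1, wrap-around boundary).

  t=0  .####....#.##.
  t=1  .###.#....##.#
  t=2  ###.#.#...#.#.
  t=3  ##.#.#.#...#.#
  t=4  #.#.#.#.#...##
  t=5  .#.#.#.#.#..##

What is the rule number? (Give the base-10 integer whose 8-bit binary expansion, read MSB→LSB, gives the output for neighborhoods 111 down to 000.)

184

  [7] ### => #  t=0,i=2
  [6] ##. => .  t=0,i=4
  [5] #.# => #  t=0,i=10
  [4] #.. => #  t=0,i=5
  [3] .## => #  t=0,i=1
  [2] .#. => .  t=0,i=9
  [1] ..# => .  t=0,i=0
  [0] ... => .  t=0,i=6
  bits 10111000 = 184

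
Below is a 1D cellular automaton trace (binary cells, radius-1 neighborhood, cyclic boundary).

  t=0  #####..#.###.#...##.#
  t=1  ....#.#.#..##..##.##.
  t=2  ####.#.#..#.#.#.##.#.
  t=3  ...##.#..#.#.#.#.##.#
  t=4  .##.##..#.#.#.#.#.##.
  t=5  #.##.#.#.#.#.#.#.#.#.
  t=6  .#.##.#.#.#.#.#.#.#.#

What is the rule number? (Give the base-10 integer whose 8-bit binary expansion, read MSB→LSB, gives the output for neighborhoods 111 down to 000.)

  ###|.  b7=0 t=0,i=0
  ##.|#  b6=1 t=0,i=4
  #.#|#  b5=1 t=0,i=8
  #..|.  b4=0 t=0,i=5
  .##|.  b3=0 t=0,i=9
  .#.|.  b2=0 t=0,i=7
  ..#|#  b1=1 t=0,i=6
  ...|#  b0=1 t=0,i=15
  bits 01100011 = 99

99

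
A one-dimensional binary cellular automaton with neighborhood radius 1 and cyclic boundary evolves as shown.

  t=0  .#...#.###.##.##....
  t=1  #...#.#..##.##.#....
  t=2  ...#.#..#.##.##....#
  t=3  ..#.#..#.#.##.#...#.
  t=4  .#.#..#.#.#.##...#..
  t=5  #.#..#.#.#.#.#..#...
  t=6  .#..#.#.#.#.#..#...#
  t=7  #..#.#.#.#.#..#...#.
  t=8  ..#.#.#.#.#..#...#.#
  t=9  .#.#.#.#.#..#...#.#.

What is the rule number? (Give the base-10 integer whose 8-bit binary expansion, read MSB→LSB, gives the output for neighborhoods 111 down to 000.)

98

  [7] ### => .  t=0,i=8
  [6] ##. => #  t=0,i=9
  [5] #.# => #  t=0,i=6
  [4] #.. => .  t=0,i=2
  [3] .## => .  t=0,i=7
  [2] .#. => .  t=0,i=1
  [1] ..# => #  t=0,i=0
  [0] ... => .  t=0,i=3
  bits 01100010 = 98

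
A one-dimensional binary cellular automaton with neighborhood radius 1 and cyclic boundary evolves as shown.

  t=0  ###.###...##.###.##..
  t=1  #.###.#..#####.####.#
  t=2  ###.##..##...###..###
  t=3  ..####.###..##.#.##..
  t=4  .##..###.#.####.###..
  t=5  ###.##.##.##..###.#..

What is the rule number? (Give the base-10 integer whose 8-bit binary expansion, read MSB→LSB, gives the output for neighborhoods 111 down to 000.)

106

  [7] ### => .  t=0,i=1
  [6] ##. => #  t=0,i=2
  [5] #.# => #  t=0,i=3
  [4] #.. => .  t=0,i=7
  [3] .## => #  t=0,i=0
  [2] .#. => .  t=1,i=6
  [1] ..# => #  t=0,i=9
  [0] ... => .  t=0,i=8
  bits 01101010 = 106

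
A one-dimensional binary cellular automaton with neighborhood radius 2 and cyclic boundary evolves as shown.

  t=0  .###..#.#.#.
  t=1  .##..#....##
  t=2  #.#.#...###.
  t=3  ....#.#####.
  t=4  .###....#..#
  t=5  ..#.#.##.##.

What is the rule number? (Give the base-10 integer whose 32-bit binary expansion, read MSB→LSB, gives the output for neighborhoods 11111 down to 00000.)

2836812495

  nb #####: next=#  (t=3,i=8, bit31=1)
  nb ####.: next=.  (t=3,i=9, bit30=0)
  nb ###.#: next=#  (t=2,i=10, bit29=1)
  nb ###..: next=.  (t=0,i=3, bit28=0)
  nb ##.##: next=#  (t=1,i=0, bit27=1)
  nb ##.#.: next=.  (t=2,i=11, bit26=0)
  nb ##..#: next=.  (t=0,i=4, bit25=0)
  nb ##...: next=#  (t=3,i=11, bit24=1)
  nb #.###: next=.  (t=3,i=6, bit23=0)
  nb #.##.: next=.  (t=1,i=1, bit22=0)
  nb #.#.#: next=.  (t=0,i=8, bit21=0)
  nb #.#..: next=#  (t=0,i=10, bit20=1)
  nb #..##: next=.  (t=0,i=0, bit19=0)
  nb #..#.: next=#  (t=0,i=5, bit18=1)
  nb #...#: next=#  (t=2,i=6, bit17=1)
  nb #....: next=.  (t=1,i=7, bit16=0)
  nb .####: next=.  (t=3,i=7, bit15=0)
  nb .###.: next=#  (t=0,i=2, bit14=1)
  nb .##.#: next=.  (t=1,i=11, bit13=0)
  nb .##..: next=#  (t=1,i=2, bit12=1)
  nb .#.##: next=.  (t=3,i=5, bit11=0)
  nb .#.#.: next=.  (t=0,i=7, bit10=0)
  nb .#..#: next=#  (t=0,i=11, bit9=1)
  nb .#...: next=.  (t=1,i=6, bit8=0)
  nb ..###: next=#  (t=0,i=1, bit7=1)
  nb ..##.: next=#  (t=1,i=10, bit6=1)
  nb ..#.#: next=.  (t=0,i=6, bit5=0)
  nb ..#..: next=.  (t=1,i=5, bit4=0)
  nb ...##: next=#  (t=1,i=9, bit3=1)
  nb ...#.: next=#  (t=3,i=3, bit2=1)
  nb ....#: next=#  (t=1,i=8, bit1=1)
  nb .....: next=#  (t=3,i=1, bit0=1)
  bits 10101001000101100101001011001111 = 2836812495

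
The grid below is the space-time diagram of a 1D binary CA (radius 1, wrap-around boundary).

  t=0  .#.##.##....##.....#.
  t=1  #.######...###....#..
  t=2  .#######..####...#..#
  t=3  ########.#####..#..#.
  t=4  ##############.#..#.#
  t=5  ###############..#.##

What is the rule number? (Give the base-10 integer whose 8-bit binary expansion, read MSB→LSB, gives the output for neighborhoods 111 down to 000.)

234

  nb ###: next=#  (t=1,i=3, bit7=1)
  nb ##.: next=#  (t=0,i=4, bit6=1)
  nb #.#: next=#  (t=0,i=2, bit5=1)
  nb #..: next=.  (t=0,i=8, bit4=0)
  nb .##: next=#  (t=0,i=3, bit3=1)
  nb .#.: next=.  (t=0,i=1, bit2=0)
  nb ..#: next=#  (t=0,i=0, bit1=1)
  nb ...: next=.  (t=0,i=9, bit0=0)
  bits 11101010 = 234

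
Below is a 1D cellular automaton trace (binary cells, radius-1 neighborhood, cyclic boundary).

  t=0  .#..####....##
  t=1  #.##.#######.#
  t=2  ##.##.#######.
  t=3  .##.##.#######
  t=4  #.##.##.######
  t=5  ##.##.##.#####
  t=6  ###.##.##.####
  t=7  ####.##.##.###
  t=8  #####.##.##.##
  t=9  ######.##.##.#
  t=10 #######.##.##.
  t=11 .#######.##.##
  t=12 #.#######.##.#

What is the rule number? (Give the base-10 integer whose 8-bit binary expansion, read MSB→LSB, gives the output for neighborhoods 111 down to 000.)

243

  ###|#  b7=1 t=0,i=5
  ##.|#  b6=1 t=0,i=7
  #.#|#  b5=1 t=0,i=0
  #..|#  b4=1 t=0,i=2
  .##|.  b3=0 t=0,i=4
  .#.|.  b2=0 t=0,i=1
  ..#|#  b1=1 t=0,i=3
  ...|#  b0=1 t=0,i=9
  bits 11110011 = 243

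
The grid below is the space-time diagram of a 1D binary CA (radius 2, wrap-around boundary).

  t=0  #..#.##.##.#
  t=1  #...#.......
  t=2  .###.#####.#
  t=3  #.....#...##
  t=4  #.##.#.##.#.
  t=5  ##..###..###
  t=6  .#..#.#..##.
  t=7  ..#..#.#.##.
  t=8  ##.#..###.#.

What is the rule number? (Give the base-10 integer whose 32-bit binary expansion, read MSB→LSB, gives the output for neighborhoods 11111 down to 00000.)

337878981

  nb #####: next=.  (t=2,i=7, bit31=0)
  nb ####.: next=.  (t=2,i=8, bit30=0)
  nb ###.#: next=.  (t=2,i=3, bit29=0)
  nb ###..: next=#  (t=3,i=0, bit28=1)
  nb ##.##: next=.  (t=0,i=7, bit27=0)
  nb ##.#.: next=#  (t=2,i=10, bit26=1)
  nb ##..#: next=.  (t=0,i=1, bit25=0)
  nb ##...: next=.  (t=3,i=1, bit24=0)
  nb #.###: next=.  (t=2,i=1, bit23=0)
  nb #.##.: next=.  (t=0,i=5, bit22=0)
  nb #.#.#: next=#  (t=2,i=11, bit21=1)
  nb #.#..: next=.  (t=6,i=6, bit20=0)
  nb #..##: next=.  (t=5,i=3, bit19=0)
  nb #..#.: next=.  (t=0,i=2, bit18=0)
  nb #...#: next=#  (t=1,i=2, bit17=1)
  nb #....: next=#  (t=1,i=6, bit16=1)
  nb .####: next=#  (t=2,i=6, bit15=1)
  nb .###.: next=.  (t=2,i=2, bit14=0)
  nb .##.#: next=.  (t=0,i=6, bit13=0)
  nb .##..: next=#  (t=0,i=0, bit12=1)
  nb .#.##: next=#  (t=0,i=4, bit11=1)
  nb .#.#.: next=#  (t=4,i=11, bit10=1)
  nb .#..#: next=#  (t=6,i=2, bit9=1)
  nb .#...: next=#  (t=1,i=1, bit8=1)
  nb ..###: next=#  (t=3,i=10, bit7=1)
  nb ..##.: next=#  (t=6,i=9, bit6=1)
  nb ..#.#: next=.  (t=0,i=3, bit5=0)
  nb ..#..: next=.  (t=1,i=0, bit4=0)
  nb ...##: next=.  (t=3,i=9, bit3=0)
  nb ...#.: next=#  (t=1,i=3, bit2=1)
  nb ....#: next=.  (t=1,i=10, bit1=0)
  nb .....: next=#  (t=1,i=7, bit0=1)
  bits 00010100001000111001111111000101 = 337878981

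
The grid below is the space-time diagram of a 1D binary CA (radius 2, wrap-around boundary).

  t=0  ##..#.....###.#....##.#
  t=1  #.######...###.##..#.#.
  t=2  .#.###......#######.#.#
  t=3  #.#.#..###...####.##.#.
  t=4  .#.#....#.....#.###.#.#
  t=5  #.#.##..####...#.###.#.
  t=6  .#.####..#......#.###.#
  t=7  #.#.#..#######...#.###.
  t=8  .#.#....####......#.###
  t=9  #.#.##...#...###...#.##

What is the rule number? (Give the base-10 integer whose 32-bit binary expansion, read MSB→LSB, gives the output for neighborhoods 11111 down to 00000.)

  nb #####: next=#  (t=1,i=4, bit31=1)
  nb ####.: next=.  (t=1,i=6, bit30=0)
  nb ###.#: next=#  (t=0,i=12, bit29=1)
  nb ###..: next=.  (t=0,i=1, bit28=0)
  nb ##.##: next=#  (t=0,i=21, bit27=1)
  nb ##.#.: next=#  (t=0,i=13, bit26=1)
  nb ##..#: next=#  (t=0,i=2, bit25=1)
  nb ##...: next=.  (t=1,i=8, bit24=0)
  nb #.###: next=.  (t=0,i=22, bit23=0)
  nb #.##.: next=#  (t=1,i=15, bit22=1)
  nb #.#.#: next=.  (t=1,i=0, bit21=0)
  nb #.#..: next=.  (t=0,i=14, bit20=0)
  nb #..##: next=.  (t=3,i=6, bit19=0)
  nb #..#.: next=#  (t=0,i=3, bit18=1)
  nb #...#: next=.  (t=1,i=9, bit17=0)
  nb #....: next=#  (t=0,i=6, bit16=1)
  nb .####: next=#  (t=1,i=3, bit15=1)
  nb .###.: next=#  (t=0,i=0, bit14=1)
  nb .##.#: next=.  (t=0,i=20, bit13=0)
  nb .##..: next=#  (t=1,i=16, bit12=1)
  nb .#.##: next=#  (t=1,i=1, bit11=1)
  nb .#.#.: next=#  (t=1,i=20, bit10=1)
  nb .#..#: next=.  (t=3,i=5, bit9=0)
  nb .#...: next=#  (t=0,i=5, bit8=1)
  nb ..###: next=.  (t=0,i=10, bit7=0)
  nb ..##.: next=#  (t=0,i=19, bit6=1)
  nb ..#.#: next=.  (t=1,i=19, bit5=0)
  nb ..#..: next=#  (t=0,i=4, bit4=1)
  nb ...##: next=.  (t=0,i=9, bit3=0)
  nb ...#.: next=.  (t=4,i=7, bit2=0)
  nb ....#: next=.  (t=0,i=8, bit1=0)
  nb .....: next=#  (t=0,i=7, bit0=1)
  bits 10101110010001011101110101010001 = 2923814225

2923814225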